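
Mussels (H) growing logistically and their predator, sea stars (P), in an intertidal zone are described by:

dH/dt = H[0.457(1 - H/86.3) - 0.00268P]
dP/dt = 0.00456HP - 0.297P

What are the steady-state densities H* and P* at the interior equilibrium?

H* ≈ 65.1, P* ≈ 41.8

From dP/dt = 0 with P > 0: 0.00456H* = 0.297, so H* = 65.1.
Substitute into dH/dt = 0: 0.457(1 - 65.1/86.3) = 0.00268P*.
The bracket is 0.245, giving P* = 0.112/0.00268 = 41.8.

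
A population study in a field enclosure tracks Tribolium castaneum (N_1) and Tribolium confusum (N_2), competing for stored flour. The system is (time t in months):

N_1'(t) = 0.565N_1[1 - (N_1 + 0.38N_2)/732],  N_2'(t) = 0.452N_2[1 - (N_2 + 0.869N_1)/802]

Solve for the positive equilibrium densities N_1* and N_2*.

N_1* ≈ 638, N_2* ≈ 248

Setting both brackets to zero gives the nullclines N_1 + 0.38N_2 = 732 and 0.869N_1 + N_2 = 802.
Substituting N_2 = 802 - 0.869N_1 into the first: N_1(1 - 0.38·0.869) = 732 - 0.38·802.
So N_1* = 427/0.67 = 638, and then N_2* = 802 - 0.869·638 = 248.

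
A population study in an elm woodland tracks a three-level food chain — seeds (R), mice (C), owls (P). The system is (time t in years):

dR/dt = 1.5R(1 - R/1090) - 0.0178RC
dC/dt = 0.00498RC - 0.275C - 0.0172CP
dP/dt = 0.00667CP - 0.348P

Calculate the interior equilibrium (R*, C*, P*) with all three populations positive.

R* ≈ 415, C* ≈ 52.2, P* ≈ 104

From dP/dt = 0: 0.00667C* = 0.348, so C* = 52.2.
From dR/dt = 0: 1.5(1 - R*/1090) = 0.0178·52.2, giving R* = 1090·(1 - 0.619) = 415.
From dC/dt = 0: 0.00498·415 - 0.275 = 0.0172P*, so P* = 1.79/0.0172 = 104.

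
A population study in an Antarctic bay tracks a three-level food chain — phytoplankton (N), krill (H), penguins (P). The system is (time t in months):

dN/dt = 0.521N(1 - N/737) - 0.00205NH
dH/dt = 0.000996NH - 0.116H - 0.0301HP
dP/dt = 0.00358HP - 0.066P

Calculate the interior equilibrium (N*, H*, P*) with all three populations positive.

N* ≈ 684, H* ≈ 18.4, P* ≈ 18.8

From dP/dt = 0: 0.00358H* = 0.066, so H* = 18.4.
From dN/dt = 0: 0.521(1 - N*/737) = 0.00205·18.4, giving N* = 737·(1 - 0.0725) = 684.
From dH/dt = 0: 0.000996·684 - 0.116 = 0.0301P*, so P* = 0.565/0.0301 = 18.8.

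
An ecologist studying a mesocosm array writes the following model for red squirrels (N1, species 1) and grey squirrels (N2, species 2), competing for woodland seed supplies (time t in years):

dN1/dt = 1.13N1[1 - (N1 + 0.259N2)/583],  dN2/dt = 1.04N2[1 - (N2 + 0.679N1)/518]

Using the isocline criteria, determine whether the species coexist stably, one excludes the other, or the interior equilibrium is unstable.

Compare the nullcline intercepts: K1/α12 = 583/0.259 = 2250 > K2 = 518; K2/α21 = 518/0.679 = 763 > K1 = 583.
Since both inequalities hold, each species can invade when rare, so the interior equilibrium is stable.

stable coexistence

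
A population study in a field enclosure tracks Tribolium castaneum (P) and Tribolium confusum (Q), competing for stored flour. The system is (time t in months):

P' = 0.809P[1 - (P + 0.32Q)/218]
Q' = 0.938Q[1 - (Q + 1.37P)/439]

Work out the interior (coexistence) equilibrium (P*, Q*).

Setting both brackets to zero gives the nullclines P + 0.32Q = 218 and 1.37P + Q = 439.
Substituting Q = 439 - 1.37P into the first: P(1 - 0.32·1.37) = 218 - 0.32·439.
So P* = 77.5/0.562 = 138, and then Q* = 439 - 1.37·138 = 250.

P* ≈ 138, Q* ≈ 250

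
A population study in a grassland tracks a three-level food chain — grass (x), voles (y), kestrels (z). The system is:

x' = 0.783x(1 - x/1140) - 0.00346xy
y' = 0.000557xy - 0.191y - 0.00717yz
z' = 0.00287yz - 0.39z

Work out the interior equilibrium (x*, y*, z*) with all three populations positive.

x* ≈ 455, y* ≈ 136, z* ≈ 8.74

From dz/dt = 0: 0.00287y* = 0.39, so y* = 136.
From dx/dt = 0: 0.783(1 - x*/1140) = 0.00346·136, giving x* = 1140·(1 - 0.6) = 455.
From dy/dt = 0: 0.000557·455 - 0.191 = 0.00717z*, so z* = 0.0627/0.00717 = 8.74.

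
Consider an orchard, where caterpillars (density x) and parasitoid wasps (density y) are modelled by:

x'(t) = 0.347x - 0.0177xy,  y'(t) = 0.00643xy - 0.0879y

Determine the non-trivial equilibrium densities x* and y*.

x* ≈ 13.7, y* ≈ 19.6

Set dy/dt = 0 with y > 0: 0.00643x - 0.0879 = 0, so x* = 0.0879/0.00643 = 13.7.
Set dx/dt = 0 with x > 0: 0.347 - 0.0177y = 0, so y* = 0.347/0.0177 = 19.6.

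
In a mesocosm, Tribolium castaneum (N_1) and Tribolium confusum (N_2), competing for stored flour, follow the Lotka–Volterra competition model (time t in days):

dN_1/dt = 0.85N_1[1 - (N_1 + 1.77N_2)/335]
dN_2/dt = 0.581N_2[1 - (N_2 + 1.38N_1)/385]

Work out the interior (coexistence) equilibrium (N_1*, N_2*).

Setting both brackets to zero gives the nullclines N_1 + 1.77N_2 = 335 and 1.38N_1 + N_2 = 385.
Substituting N_2 = 385 - 1.38N_1 into the first: N_1(1 - 1.77·1.38) = 335 - 1.77·385.
So N_1* = -346/-1.44 = 240, and then N_2* = 385 - 1.38·240 = 53.6.

N_1* ≈ 240, N_2* ≈ 53.6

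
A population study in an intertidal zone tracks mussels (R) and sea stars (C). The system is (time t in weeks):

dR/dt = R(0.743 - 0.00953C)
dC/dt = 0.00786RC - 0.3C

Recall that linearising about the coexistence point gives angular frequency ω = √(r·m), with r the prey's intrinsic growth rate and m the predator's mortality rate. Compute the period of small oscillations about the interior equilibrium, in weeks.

T ≈ 13.3 weeks

Here r = 0.743 and m = 0.3, so r·m = 0.223.
ω = √0.223 = 0.472 per week, hence T = 2π/ω ≈ 13.3 weeks.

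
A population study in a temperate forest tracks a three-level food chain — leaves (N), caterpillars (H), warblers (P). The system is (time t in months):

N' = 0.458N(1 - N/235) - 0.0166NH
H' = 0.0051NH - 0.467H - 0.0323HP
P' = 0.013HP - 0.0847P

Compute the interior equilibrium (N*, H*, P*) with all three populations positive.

N* ≈ 180, H* ≈ 6.52, P* ≈ 13.9

From dP/dt = 0: 0.013H* = 0.0847, so H* = 6.52.
From dN/dt = 0: 0.458(1 - N*/235) = 0.0166·6.52, giving N* = 235·(1 - 0.236) = 180.
From dH/dt = 0: 0.0051·180 - 0.467 = 0.0323P*, so P* = 0.448/0.0323 = 13.9.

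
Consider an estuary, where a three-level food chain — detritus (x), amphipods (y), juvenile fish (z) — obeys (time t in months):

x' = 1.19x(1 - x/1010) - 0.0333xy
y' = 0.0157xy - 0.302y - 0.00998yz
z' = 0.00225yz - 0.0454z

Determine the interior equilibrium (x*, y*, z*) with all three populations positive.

x* ≈ 440, y* ≈ 20.2, z* ≈ 661

From dz/dt = 0: 0.00225y* = 0.0454, so y* = 20.2.
From dx/dt = 0: 1.19(1 - x*/1010) = 0.0333·20.2, giving x* = 1010·(1 - 0.565) = 440.
From dy/dt = 0: 0.0157·440 - 0.302 = 0.00998z*, so z* = 6.6/0.00998 = 661.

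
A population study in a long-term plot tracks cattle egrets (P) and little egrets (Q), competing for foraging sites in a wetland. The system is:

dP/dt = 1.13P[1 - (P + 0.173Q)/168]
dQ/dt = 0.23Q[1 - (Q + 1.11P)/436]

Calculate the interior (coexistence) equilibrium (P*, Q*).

P* ≈ 115, Q* ≈ 309

Setting both brackets to zero gives the nullclines P + 0.173Q = 168 and 1.11P + Q = 436.
Substituting Q = 436 - 1.11P into the first: P(1 - 0.173·1.11) = 168 - 0.173·436.
So P* = 92.6/0.808 = 115, and then Q* = 436 - 1.11·115 = 309.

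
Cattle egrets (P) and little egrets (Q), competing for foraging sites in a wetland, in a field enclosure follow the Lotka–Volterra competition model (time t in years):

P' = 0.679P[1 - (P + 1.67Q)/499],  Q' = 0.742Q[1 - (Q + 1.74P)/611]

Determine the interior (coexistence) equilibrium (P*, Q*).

Setting both brackets to zero gives the nullclines P + 1.67Q = 499 and 1.74P + Q = 611.
Substituting Q = 611 - 1.74P into the first: P(1 - 1.67·1.74) = 499 - 1.67·611.
So P* = -521/-1.91 = 274, and then Q* = 611 - 1.74·274 = 135.

P* ≈ 274, Q* ≈ 135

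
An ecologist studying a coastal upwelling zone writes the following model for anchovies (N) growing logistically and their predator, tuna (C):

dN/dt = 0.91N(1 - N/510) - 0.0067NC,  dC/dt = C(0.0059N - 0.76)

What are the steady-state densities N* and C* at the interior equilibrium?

From dC/dt = 0 with C > 0: 0.0059N* = 0.76, so N* = 129.
Substitute into dN/dt = 0: 0.91(1 - 129/510) = 0.0067C*.
The bracket is 0.747, giving C* = 0.68/0.0067 = 102.

N* ≈ 129, C* ≈ 102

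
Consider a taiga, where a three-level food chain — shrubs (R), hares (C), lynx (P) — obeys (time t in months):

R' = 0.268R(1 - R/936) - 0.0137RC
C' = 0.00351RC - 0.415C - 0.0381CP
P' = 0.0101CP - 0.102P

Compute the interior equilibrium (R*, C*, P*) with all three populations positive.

R* ≈ 453, C* ≈ 10.1, P* ≈ 30.8

From dP/dt = 0: 0.0101C* = 0.102, so C* = 10.1.
From dR/dt = 0: 0.268(1 - R*/936) = 0.0137·10.1, giving R* = 936·(1 - 0.516) = 453.
From dC/dt = 0: 0.00351·453 - 0.415 = 0.0381P*, so P* = 1.17/0.0381 = 30.8.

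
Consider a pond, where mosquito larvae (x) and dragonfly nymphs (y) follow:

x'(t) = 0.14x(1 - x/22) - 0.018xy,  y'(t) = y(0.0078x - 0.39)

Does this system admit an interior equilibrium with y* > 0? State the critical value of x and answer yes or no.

Threshold x = 50; K < 50, so no, the predator goes extinct.

The predator equation gives dy/dt > 0 only when x > 0.39/0.0078 = 50.
Without the predator, x → K = 22. Since 22 < 50, the predator cannot invade.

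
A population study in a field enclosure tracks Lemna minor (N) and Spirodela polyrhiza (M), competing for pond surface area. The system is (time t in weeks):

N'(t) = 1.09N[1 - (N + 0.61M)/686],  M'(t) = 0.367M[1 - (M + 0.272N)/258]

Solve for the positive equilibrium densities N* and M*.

Setting both brackets to zero gives the nullclines N + 0.61M = 686 and 0.272N + M = 258.
Substituting M = 258 - 0.272N into the first: N(1 - 0.61·0.272) = 686 - 0.61·258.
So N* = 529/0.834 = 634, and then M* = 258 - 0.272·634 = 85.6.

N* ≈ 634, M* ≈ 85.6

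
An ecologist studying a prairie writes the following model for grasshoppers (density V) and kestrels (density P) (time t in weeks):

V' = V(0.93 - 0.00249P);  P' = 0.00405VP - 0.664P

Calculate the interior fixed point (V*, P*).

V* ≈ 164, P* ≈ 373

Set dP/dt = 0 with P > 0: 0.00405V - 0.664 = 0, so V* = 0.664/0.00405 = 164.
Set dV/dt = 0 with V > 0: 0.93 - 0.00249P = 0, so P* = 0.93/0.00249 = 373.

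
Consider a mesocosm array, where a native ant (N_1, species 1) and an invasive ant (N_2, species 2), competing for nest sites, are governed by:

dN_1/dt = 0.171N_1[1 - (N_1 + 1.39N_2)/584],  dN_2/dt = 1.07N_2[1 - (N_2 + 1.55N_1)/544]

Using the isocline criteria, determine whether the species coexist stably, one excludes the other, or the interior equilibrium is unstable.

unstable coexistence (outcome depends on initial conditions)

Compare the nullcline intercepts: K1/α12 = 584/1.39 = 420 < K2 = 544; K2/α21 = 544/1.55 = 351 < K1 = 584.
Since both are reversed, neither can invade when rare; the interior point is a saddle.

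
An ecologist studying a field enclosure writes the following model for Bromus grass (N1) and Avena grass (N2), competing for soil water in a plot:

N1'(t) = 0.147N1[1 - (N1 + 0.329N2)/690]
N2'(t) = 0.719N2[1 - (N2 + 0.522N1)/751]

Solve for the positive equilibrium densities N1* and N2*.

N1* ≈ 535, N2* ≈ 472

Setting both brackets to zero gives the nullclines N1 + 0.329N2 = 690 and 0.522N1 + N2 = 751.
Substituting N2 = 751 - 0.522N1 into the first: N1(1 - 0.329·0.522) = 690 - 0.329·751.
So N1* = 443/0.828 = 535, and then N2* = 751 - 0.522·535 = 472.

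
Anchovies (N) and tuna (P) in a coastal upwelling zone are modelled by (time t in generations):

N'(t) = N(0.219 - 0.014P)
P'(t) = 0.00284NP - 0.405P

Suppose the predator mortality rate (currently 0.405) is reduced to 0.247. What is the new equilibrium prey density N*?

At the interior fixed point, setting dP/dt = 0 with P > 0 fixes N* = (predator death rate)/(NP coefficient) — independent of the other coefficients.
With the change, N* = 0.247/0.00284 = 87; it falls from 143.

N* ≈ 87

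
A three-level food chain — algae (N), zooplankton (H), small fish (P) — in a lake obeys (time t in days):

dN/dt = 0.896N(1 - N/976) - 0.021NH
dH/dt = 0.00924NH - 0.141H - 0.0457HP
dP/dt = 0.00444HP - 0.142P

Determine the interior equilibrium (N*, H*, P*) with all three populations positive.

From dP/dt = 0: 0.00444H* = 0.142, so H* = 32.
From dN/dt = 0: 0.896(1 - N*/976) = 0.021·32, giving N* = 976·(1 - 0.75) = 244.
From dH/dt = 0: 0.00924·244 - 0.141 = 0.0457P*, so P* = 2.12/0.0457 = 46.3.

N* ≈ 244, H* ≈ 32, P* ≈ 46.3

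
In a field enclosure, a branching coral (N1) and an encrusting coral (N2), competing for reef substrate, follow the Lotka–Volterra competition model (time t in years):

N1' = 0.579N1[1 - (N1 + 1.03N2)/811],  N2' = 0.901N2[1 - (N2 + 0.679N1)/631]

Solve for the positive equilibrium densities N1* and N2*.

Setting both brackets to zero gives the nullclines N1 + 1.03N2 = 811 and 0.679N1 + N2 = 631.
Substituting N2 = 631 - 0.679N1 into the first: N1(1 - 1.03·0.679) = 811 - 1.03·631.
So N1* = 161/0.301 = 536, and then N2* = 631 - 0.679·536 = 267.

N1* ≈ 536, N2* ≈ 267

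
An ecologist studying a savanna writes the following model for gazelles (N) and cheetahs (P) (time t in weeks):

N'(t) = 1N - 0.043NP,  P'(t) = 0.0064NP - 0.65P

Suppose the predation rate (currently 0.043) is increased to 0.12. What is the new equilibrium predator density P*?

P* ≈ 8.33

At the interior fixed point, setting dN/dt = 0 with N > 0 fixes P* = (prey growth rate)/(NP coefficient) — independent of the other coefficients.
With the change, P* = 1/0.12 = 8.33; it falls from 23.3.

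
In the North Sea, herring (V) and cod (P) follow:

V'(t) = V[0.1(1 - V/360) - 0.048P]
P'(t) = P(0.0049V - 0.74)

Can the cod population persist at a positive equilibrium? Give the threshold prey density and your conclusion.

Threshold V = 151; K > 151, so yes, the predator persists.

The predator equation gives dP/dt > 0 only when V > 0.74/0.0049 = 151.
Without the predator, V → K = 360. Since 360 > 151, the predator can invade and persist.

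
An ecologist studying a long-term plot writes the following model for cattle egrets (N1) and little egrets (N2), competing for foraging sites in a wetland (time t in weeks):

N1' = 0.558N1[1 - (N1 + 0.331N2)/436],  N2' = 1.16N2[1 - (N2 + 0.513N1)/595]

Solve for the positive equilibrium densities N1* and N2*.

N1* ≈ 288, N2* ≈ 447

Setting both brackets to zero gives the nullclines N1 + 0.331N2 = 436 and 0.513N1 + N2 = 595.
Substituting N2 = 595 - 0.513N1 into the first: N1(1 - 0.331·0.513) = 436 - 0.331·595.
So N1* = 239/0.83 = 288, and then N2* = 595 - 0.513·288 = 447.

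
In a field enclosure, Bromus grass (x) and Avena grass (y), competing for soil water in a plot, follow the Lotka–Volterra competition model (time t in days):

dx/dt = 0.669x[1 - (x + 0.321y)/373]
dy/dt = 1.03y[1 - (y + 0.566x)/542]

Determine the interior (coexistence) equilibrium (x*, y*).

x* ≈ 243, y* ≈ 404

Setting both brackets to zero gives the nullclines x + 0.321y = 373 and 0.566x + y = 542.
Substituting y = 542 - 0.566x into the first: x(1 - 0.321·0.566) = 373 - 0.321·542.
So x* = 199/0.818 = 243, and then y* = 542 - 0.566·243 = 404.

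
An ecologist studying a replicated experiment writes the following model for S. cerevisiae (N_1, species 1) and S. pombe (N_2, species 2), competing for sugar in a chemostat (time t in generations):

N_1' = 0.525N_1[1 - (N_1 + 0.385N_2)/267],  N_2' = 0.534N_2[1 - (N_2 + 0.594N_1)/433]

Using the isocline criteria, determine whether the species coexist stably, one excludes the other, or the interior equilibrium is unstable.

Compare the nullcline intercepts: K1/α12 = 267/0.385 = 694 > K2 = 433; K2/α21 = 433/0.594 = 729 > K1 = 267.
Since both inequalities hold, each species can invade when rare, so the interior equilibrium is stable.

stable coexistence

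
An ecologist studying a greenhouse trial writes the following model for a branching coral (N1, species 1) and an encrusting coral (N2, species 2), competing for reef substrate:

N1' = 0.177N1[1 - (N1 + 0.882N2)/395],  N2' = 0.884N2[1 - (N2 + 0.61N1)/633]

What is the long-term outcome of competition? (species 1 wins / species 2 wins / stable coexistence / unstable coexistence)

Compare the nullcline intercepts: K1/α12 = 395/0.882 = 448 < K2 = 633; K2/α21 = 633/0.61 = 1040 > K1 = 395.
Since the inequalities point opposite ways, species 2 can invade but species 1 cannot.

species 2 excludes species 1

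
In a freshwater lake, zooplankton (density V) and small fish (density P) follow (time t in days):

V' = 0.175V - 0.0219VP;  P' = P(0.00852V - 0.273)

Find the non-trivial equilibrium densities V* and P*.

Set dP/dt = 0 with P > 0: 0.00852V - 0.273 = 0, so V* = 0.273/0.00852 = 32.
Set dV/dt = 0 with V > 0: 0.175 - 0.0219P = 0, so P* = 0.175/0.0219 = 7.99.

V* ≈ 32, P* ≈ 7.99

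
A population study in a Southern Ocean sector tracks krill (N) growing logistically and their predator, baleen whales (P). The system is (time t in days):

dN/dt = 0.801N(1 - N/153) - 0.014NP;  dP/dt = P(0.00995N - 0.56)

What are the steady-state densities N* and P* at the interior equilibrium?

From dP/dt = 0 with P > 0: 0.00995N* = 0.56, so N* = 56.3.
Substitute into dN/dt = 0: 0.801(1 - 56.3/153) = 0.014P*.
The bracket is 0.632, giving P* = 0.506/0.014 = 36.2.

N* ≈ 56.3, P* ≈ 36.2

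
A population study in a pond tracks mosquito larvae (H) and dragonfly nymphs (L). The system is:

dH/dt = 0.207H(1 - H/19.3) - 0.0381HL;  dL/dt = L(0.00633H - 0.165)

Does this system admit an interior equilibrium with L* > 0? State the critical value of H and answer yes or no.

Threshold H = 26.1; K < 26.1, so no, the predator goes extinct.

The predator equation gives dL/dt > 0 only when H > 0.165/0.00633 = 26.1.
Without the predator, H → K = 19.3. Since 19.3 < 26.1, the predator cannot invade.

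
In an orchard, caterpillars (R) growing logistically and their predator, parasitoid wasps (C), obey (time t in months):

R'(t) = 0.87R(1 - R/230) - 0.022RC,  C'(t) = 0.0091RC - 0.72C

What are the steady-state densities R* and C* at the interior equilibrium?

From dC/dt = 0 with C > 0: 0.0091R* = 0.72, so R* = 79.1.
Substitute into dR/dt = 0: 0.87(1 - 79.1/230) = 0.022C*.
The bracket is 0.656, giving C* = 0.571/0.022 = 25.9.

R* ≈ 79.1, C* ≈ 25.9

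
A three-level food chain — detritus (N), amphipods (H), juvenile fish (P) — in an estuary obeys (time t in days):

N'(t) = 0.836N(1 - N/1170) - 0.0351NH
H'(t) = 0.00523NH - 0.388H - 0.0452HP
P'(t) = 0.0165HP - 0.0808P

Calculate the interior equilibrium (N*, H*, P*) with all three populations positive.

From dP/dt = 0: 0.0165H* = 0.0808, so H* = 4.9.
From dN/dt = 0: 0.836(1 - N*/1170) = 0.0351·4.9, giving N* = 1170·(1 - 0.206) = 929.
From dH/dt = 0: 0.00523·929 - 0.388 = 0.0452P*, so P* = 4.47/0.0452 = 99.

N* ≈ 929, H* ≈ 4.9, P* ≈ 99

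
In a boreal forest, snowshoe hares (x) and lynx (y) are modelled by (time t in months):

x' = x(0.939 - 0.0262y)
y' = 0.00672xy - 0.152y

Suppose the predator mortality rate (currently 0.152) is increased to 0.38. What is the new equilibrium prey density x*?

x* ≈ 56.5

At the interior fixed point, setting dy/dt = 0 with y > 0 fixes x* = (predator death rate)/(xy coefficient) — independent of the other coefficients.
With the change, x* = 0.38/0.00672 = 56.5; it rises from 22.6.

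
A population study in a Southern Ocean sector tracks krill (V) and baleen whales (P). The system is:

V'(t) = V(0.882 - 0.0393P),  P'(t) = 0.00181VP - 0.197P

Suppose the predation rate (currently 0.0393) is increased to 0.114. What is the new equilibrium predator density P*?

P* ≈ 7.74

At the interior fixed point, setting dV/dt = 0 with V > 0 fixes P* = (prey growth rate)/(VP coefficient) — independent of the other coefficients.
With the change, P* = 0.882/0.114 = 7.74; it falls from 22.4.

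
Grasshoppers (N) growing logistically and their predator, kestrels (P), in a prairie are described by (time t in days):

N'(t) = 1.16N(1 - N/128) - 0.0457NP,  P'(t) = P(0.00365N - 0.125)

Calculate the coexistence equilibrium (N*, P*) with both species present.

N* ≈ 34.2, P* ≈ 18.6

From dP/dt = 0 with P > 0: 0.00365N* = 0.125, so N* = 34.2.
Substitute into dN/dt = 0: 1.16(1 - 34.2/128) = 0.0457P*.
The bracket is 0.732, giving P* = 0.85/0.0457 = 18.6.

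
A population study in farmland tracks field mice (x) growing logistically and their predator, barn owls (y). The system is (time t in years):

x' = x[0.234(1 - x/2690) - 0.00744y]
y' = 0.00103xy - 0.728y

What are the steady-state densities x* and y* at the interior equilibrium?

x* ≈ 707, y* ≈ 23.2

From dy/dt = 0 with y > 0: 0.00103x* = 0.728, so x* = 707.
Substitute into dx/dt = 0: 0.234(1 - 707/2690) = 0.00744y*.
The bracket is 0.737, giving y* = 0.173/0.00744 = 23.2.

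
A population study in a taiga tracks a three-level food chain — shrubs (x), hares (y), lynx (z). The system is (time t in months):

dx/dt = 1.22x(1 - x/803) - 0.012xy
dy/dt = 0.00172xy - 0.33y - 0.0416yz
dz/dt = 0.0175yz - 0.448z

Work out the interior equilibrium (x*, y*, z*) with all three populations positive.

From dz/dt = 0: 0.0175y* = 0.448, so y* = 25.6.
From dx/dt = 0: 1.22(1 - x*/803) = 0.012·25.6, giving x* = 803·(1 - 0.252) = 601.
From dy/dt = 0: 0.00172·601 - 0.33 = 0.0416z*, so z* = 0.703/0.0416 = 16.9.

x* ≈ 601, y* ≈ 25.6, z* ≈ 16.9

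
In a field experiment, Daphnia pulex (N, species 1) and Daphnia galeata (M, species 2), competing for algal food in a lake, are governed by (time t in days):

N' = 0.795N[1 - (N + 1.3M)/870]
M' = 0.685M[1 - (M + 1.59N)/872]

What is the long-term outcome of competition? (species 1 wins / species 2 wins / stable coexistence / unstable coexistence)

Compare the nullcline intercepts: K1/α12 = 870/1.3 = 669 < K2 = 872; K2/α21 = 872/1.59 = 548 < K1 = 870.
Since both are reversed, neither can invade when rare; the interior point is a saddle.

unstable coexistence (outcome depends on initial conditions)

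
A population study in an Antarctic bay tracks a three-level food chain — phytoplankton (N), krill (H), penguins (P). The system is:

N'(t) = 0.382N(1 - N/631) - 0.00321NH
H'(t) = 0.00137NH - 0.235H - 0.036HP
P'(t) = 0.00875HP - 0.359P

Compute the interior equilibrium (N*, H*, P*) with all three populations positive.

N* ≈ 413, H* ≈ 41, P* ≈ 9.21

From dP/dt = 0: 0.00875H* = 0.359, so H* = 41.
From dN/dt = 0: 0.382(1 - N*/631) = 0.00321·41, giving N* = 631·(1 - 0.345) = 413.
From dH/dt = 0: 0.00137·413 - 0.235 = 0.036P*, so P* = 0.331/0.036 = 9.21.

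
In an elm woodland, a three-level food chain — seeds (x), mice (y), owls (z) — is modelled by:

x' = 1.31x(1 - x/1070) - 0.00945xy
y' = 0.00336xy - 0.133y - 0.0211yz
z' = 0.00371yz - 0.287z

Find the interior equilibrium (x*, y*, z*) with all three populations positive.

x* ≈ 473, y* ≈ 77.4, z* ≈ 69

From dz/dt = 0: 0.00371y* = 0.287, so y* = 77.4.
From dx/dt = 0: 1.31(1 - x*/1070) = 0.00945·77.4, giving x* = 1070·(1 - 0.558) = 473.
From dy/dt = 0: 0.00336·473 - 0.133 = 0.0211z*, so z* = 1.46/0.0211 = 69.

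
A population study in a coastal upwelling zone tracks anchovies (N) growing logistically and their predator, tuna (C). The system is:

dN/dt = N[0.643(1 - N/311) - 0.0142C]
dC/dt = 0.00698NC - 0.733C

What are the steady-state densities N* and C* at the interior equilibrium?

From dC/dt = 0 with C > 0: 0.00698N* = 0.733, so N* = 105.
Substitute into dN/dt = 0: 0.643(1 - 105/311) = 0.0142C*.
The bracket is 0.662, giving C* = 0.426/0.0142 = 30.

N* ≈ 105, C* ≈ 30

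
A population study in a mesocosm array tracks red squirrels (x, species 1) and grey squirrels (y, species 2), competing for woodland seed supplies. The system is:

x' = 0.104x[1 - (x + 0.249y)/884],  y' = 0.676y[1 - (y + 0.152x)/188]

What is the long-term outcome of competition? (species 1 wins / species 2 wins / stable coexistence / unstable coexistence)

Compare the nullcline intercepts: K1/α12 = 884/0.249 = 3550 > K2 = 188; K2/α21 = 188/0.152 = 1240 > K1 = 884.
Since both inequalities hold, each species can invade when rare, so the interior equilibrium is stable.

stable coexistence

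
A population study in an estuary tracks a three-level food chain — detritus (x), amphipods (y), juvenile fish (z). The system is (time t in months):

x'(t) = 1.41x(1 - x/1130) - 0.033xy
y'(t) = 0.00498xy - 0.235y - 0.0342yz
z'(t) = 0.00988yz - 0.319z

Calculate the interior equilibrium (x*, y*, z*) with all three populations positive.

x* ≈ 276, y* ≈ 32.3, z* ≈ 33.3

From dz/dt = 0: 0.00988y* = 0.319, so y* = 32.3.
From dx/dt = 0: 1.41(1 - x*/1130) = 0.033·32.3, giving x* = 1130·(1 - 0.756) = 276.
From dy/dt = 0: 0.00498·276 - 0.235 = 0.0342z*, so z* = 1.14/0.0342 = 33.3.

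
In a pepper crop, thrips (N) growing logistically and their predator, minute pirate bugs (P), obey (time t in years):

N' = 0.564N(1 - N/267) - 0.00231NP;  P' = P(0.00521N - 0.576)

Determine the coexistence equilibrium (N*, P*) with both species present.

N* ≈ 111, P* ≈ 143

From dP/dt = 0 with P > 0: 0.00521N* = 0.576, so N* = 111.
Substitute into dN/dt = 0: 0.564(1 - 111/267) = 0.00231P*.
The bracket is 0.586, giving P* = 0.33/0.00231 = 143.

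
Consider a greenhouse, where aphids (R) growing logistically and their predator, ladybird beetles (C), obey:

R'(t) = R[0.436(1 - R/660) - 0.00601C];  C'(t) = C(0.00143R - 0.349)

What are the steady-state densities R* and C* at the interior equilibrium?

From dC/dt = 0 with C > 0: 0.00143R* = 0.349, so R* = 244.
Substitute into dR/dt = 0: 0.436(1 - 244/660) = 0.00601C*.
The bracket is 0.63, giving C* = 0.275/0.00601 = 45.7.

R* ≈ 244, C* ≈ 45.7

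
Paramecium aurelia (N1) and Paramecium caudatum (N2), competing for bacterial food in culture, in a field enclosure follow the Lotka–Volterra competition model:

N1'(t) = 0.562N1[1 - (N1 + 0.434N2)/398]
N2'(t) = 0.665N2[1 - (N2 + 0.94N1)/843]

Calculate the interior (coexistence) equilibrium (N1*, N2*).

Setting both brackets to zero gives the nullclines N1 + 0.434N2 = 398 and 0.94N1 + N2 = 843.
Substituting N2 = 843 - 0.94N1 into the first: N1(1 - 0.434·0.94) = 398 - 0.434·843.
So N1* = 32.1/0.592 = 54.3, and then N2* = 843 - 0.94·54.3 = 792.

N1* ≈ 54.3, N2* ≈ 792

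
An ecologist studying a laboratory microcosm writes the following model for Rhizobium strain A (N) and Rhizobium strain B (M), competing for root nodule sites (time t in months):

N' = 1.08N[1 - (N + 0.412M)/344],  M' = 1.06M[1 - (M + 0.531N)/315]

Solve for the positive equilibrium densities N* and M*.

Setting both brackets to zero gives the nullclines N + 0.412M = 344 and 0.531N + M = 315.
Substituting M = 315 - 0.531N into the first: N(1 - 0.412·0.531) = 344 - 0.412·315.
So N* = 214/0.781 = 274, and then M* = 315 - 0.531·274 = 169.

N* ≈ 274, M* ≈ 169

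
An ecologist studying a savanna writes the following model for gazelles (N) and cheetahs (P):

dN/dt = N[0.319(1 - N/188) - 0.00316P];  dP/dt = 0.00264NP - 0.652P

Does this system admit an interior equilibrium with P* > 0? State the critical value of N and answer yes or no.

Threshold N = 247; K < 247, so no, the predator goes extinct.

The predator equation gives dP/dt > 0 only when N > 0.652/0.00264 = 247.
Without the predator, N → K = 188. Since 188 < 247, the predator cannot invade.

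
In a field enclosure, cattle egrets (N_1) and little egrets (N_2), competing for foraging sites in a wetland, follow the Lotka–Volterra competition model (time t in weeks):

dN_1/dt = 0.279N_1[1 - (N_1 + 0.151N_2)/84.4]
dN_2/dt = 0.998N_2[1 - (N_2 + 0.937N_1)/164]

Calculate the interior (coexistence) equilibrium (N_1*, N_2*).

Setting both brackets to zero gives the nullclines N_1 + 0.151N_2 = 84.4 and 0.937N_1 + N_2 = 164.
Substituting N_2 = 164 - 0.937N_1 into the first: N_1(1 - 0.151·0.937) = 84.4 - 0.151·164.
So N_1* = 59.6/0.859 = 69.5, and then N_2* = 164 - 0.937·69.5 = 98.9.

N_1* ≈ 69.5, N_2* ≈ 98.9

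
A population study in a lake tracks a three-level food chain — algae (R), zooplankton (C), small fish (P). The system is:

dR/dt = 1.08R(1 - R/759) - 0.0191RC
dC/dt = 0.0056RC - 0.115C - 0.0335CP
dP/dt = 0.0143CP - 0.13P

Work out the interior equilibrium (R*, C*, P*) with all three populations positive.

From dP/dt = 0: 0.0143C* = 0.13, so C* = 9.09.
From dR/dt = 0: 1.08(1 - R*/759) = 0.0191·9.09, giving R* = 759·(1 - 0.161) = 637.
From dC/dt = 0: 0.0056·637 - 0.115 = 0.0335P*, so P* = 3.45/0.0335 = 103.

R* ≈ 637, C* ≈ 9.09, P* ≈ 103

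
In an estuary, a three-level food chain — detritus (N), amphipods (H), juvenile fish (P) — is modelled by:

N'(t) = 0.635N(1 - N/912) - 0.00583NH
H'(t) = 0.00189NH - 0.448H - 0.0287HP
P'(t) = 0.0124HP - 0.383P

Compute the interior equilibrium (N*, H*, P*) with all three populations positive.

From dP/dt = 0: 0.0124H* = 0.383, so H* = 30.9.
From dN/dt = 0: 0.635(1 - N*/912) = 0.00583·30.9, giving N* = 912·(1 - 0.284) = 653.
From dH/dt = 0: 0.00189·653 - 0.448 = 0.0287P*, so P* = 0.787/0.0287 = 27.4.

N* ≈ 653, H* ≈ 30.9, P* ≈ 27.4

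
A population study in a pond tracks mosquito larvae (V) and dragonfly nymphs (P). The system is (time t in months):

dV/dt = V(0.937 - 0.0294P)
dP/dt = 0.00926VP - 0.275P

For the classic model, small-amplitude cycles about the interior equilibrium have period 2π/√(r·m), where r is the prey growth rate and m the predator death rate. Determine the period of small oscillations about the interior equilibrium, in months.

Here r = 0.937 and m = 0.275, so r·m = 0.258.
ω = √0.258 = 0.508 per month, hence T = 2π/ω ≈ 12.4 months.

T ≈ 12.4 months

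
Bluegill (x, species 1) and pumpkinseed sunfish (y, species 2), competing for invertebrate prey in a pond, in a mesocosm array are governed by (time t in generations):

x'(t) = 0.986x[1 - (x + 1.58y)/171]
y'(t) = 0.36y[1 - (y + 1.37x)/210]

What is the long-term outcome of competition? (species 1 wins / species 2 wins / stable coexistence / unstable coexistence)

Compare the nullcline intercepts: K1/α12 = 171/1.58 = 108 < K2 = 210; K2/α21 = 210/1.37 = 153 < K1 = 171.
Since both are reversed, neither can invade when rare; the interior point is a saddle.

unstable coexistence (outcome depends on initial conditions)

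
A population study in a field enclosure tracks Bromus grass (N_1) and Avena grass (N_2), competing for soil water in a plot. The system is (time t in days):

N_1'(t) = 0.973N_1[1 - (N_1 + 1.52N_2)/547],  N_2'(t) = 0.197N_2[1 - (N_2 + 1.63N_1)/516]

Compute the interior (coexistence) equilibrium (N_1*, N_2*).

N_1* ≈ 161, N_2* ≈ 254

Setting both brackets to zero gives the nullclines N_1 + 1.52N_2 = 547 and 1.63N_1 + N_2 = 516.
Substituting N_2 = 516 - 1.63N_1 into the first: N_1(1 - 1.52·1.63) = 547 - 1.52·516.
So N_1* = -237/-1.48 = 161, and then N_2* = 516 - 1.63·161 = 254.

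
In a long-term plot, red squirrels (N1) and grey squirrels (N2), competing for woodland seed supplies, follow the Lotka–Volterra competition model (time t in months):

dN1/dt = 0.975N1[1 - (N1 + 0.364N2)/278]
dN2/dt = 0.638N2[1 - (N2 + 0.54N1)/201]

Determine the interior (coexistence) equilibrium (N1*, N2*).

N1* ≈ 255, N2* ≈ 63.3

Setting both brackets to zero gives the nullclines N1 + 0.364N2 = 278 and 0.54N1 + N2 = 201.
Substituting N2 = 201 - 0.54N1 into the first: N1(1 - 0.364·0.54) = 278 - 0.364·201.
So N1* = 205/0.803 = 255, and then N2* = 201 - 0.54·255 = 63.3.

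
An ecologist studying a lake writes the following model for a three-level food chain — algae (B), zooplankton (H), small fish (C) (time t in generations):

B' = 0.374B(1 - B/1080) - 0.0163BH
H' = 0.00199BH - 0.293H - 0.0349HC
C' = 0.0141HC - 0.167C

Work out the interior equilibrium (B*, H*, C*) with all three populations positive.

B* ≈ 523, H* ≈ 11.8, C* ≈ 21.4

From dC/dt = 0: 0.0141H* = 0.167, so H* = 11.8.
From dB/dt = 0: 0.374(1 - B*/1080) = 0.0163·11.8, giving B* = 1080·(1 - 0.516) = 523.
From dH/dt = 0: 0.00199·523 - 0.293 = 0.0349C*, so C* = 0.747/0.0349 = 21.4.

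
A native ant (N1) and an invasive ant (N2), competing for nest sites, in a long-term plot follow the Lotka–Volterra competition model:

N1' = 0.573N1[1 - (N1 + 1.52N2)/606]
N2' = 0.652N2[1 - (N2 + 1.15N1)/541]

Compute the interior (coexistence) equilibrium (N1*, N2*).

N1* ≈ 289, N2* ≈ 208

Setting both brackets to zero gives the nullclines N1 + 1.52N2 = 606 and 1.15N1 + N2 = 541.
Substituting N2 = 541 - 1.15N1 into the first: N1(1 - 1.52·1.15) = 606 - 1.52·541.
So N1* = -216/-0.748 = 289, and then N2* = 541 - 1.15·289 = 208.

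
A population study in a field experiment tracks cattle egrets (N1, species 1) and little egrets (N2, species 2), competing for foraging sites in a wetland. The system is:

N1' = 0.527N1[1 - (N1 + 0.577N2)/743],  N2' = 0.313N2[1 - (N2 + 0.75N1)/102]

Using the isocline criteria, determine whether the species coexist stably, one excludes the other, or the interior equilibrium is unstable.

species 1 excludes species 2

Compare the nullcline intercepts: K1/α12 = 743/0.577 = 1290 > K2 = 102; K2/α21 = 102/0.75 = 136 < K1 = 743.
Since the inequalities point opposite ways, species 1 can invade but species 2 cannot.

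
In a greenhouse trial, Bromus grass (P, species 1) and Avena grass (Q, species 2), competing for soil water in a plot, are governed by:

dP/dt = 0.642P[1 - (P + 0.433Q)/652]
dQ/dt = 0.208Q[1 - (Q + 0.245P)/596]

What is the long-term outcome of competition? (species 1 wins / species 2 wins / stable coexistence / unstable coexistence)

Compare the nullcline intercepts: K1/α12 = 652/0.433 = 1510 > K2 = 596; K2/α21 = 596/0.245 = 2430 > K1 = 652.
Since both inequalities hold, each species can invade when rare, so the interior equilibrium is stable.

stable coexistence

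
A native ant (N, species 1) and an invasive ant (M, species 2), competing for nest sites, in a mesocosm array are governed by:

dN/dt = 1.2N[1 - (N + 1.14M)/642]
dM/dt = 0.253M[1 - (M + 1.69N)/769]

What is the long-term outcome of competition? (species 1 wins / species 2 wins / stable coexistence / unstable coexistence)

unstable coexistence (outcome depends on initial conditions)

Compare the nullcline intercepts: K1/α12 = 642/1.14 = 563 < K2 = 769; K2/α21 = 769/1.69 = 455 < K1 = 642.
Since both are reversed, neither can invade when rare; the interior point is a saddle.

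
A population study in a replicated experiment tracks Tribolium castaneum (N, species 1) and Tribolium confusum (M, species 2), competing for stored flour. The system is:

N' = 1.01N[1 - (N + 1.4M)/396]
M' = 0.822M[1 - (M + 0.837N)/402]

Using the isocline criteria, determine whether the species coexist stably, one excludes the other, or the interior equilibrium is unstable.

species 2 excludes species 1

Compare the nullcline intercepts: K1/α12 = 396/1.4 = 283 < K2 = 402; K2/α21 = 402/0.837 = 480 > K1 = 396.
Since the inequalities point opposite ways, species 2 can invade but species 1 cannot.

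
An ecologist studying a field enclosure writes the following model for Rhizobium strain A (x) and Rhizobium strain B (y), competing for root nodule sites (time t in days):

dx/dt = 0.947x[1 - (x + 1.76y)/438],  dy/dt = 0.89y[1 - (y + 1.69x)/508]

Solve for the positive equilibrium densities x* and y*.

Setting both brackets to zero gives the nullclines x + 1.76y = 438 and 1.69x + y = 508.
Substituting y = 508 - 1.69x into the first: x(1 - 1.76·1.69) = 438 - 1.76·508.
So x* = -456/-1.97 = 231, and then y* = 508 - 1.69·231 = 118.

x* ≈ 231, y* ≈ 118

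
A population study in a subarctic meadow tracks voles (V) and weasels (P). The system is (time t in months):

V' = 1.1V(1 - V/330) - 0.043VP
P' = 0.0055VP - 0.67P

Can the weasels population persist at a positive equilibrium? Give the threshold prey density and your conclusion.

Threshold V = 122; K > 122, so yes, the predator persists.

The predator equation gives dP/dt > 0 only when V > 0.67/0.0055 = 122.
Without the predator, V → K = 330. Since 330 > 122, the predator can invade and persist.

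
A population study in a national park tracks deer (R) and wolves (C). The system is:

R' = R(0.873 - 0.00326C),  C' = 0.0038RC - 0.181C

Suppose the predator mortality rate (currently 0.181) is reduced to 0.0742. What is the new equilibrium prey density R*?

R* ≈ 19.5

At the interior fixed point, setting dC/dt = 0 with C > 0 fixes R* = (predator death rate)/(RC coefficient) — independent of the other coefficients.
With the change, R* = 0.0742/0.0038 = 19.5; it falls from 47.6.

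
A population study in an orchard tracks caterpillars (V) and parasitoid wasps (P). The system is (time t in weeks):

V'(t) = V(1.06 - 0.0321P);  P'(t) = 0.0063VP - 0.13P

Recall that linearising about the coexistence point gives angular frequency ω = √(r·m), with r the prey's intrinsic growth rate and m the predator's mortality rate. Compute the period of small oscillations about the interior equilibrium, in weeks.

Here r = 1.06 and m = 0.13, so r·m = 0.138.
ω = √0.138 = 0.371 per week, hence T = 2π/ω ≈ 16.9 weeks.

T ≈ 16.9 weeks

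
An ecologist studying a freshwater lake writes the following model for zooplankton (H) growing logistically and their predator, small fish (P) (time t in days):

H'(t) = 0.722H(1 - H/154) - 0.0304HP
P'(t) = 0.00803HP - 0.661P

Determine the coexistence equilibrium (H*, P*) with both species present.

From dP/dt = 0 with P > 0: 0.00803H* = 0.661, so H* = 82.3.
Substitute into dH/dt = 0: 0.722(1 - 82.3/154) = 0.0304P*.
The bracket is 0.465, giving P* = 0.336/0.0304 = 11.1.

H* ≈ 82.3, P* ≈ 11.1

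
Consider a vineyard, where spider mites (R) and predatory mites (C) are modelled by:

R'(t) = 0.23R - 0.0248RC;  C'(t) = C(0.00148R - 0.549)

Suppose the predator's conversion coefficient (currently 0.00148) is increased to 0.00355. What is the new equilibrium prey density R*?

R* ≈ 155

At the interior fixed point, setting dC/dt = 0 with C > 0 fixes R* = (predator death rate)/(RC coefficient) — independent of the other coefficients.
With the change, R* = 0.549/0.00355 = 155; it falls from 371.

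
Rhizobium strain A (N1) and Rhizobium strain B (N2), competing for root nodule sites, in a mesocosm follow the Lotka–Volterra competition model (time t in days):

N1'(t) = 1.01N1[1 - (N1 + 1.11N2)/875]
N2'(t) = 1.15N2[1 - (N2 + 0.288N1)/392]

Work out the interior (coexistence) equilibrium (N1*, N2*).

N1* ≈ 647, N2* ≈ 206

Setting both brackets to zero gives the nullclines N1 + 1.11N2 = 875 and 0.288N1 + N2 = 392.
Substituting N2 = 392 - 0.288N1 into the first: N1(1 - 1.11·0.288) = 875 - 1.11·392.
So N1* = 440/0.68 = 647, and then N2* = 392 - 0.288·647 = 206.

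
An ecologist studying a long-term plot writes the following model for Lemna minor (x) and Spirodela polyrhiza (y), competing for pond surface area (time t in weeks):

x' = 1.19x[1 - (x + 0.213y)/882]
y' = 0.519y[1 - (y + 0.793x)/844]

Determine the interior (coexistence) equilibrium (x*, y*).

Setting both brackets to zero gives the nullclines x + 0.213y = 882 and 0.793x + y = 844.
Substituting y = 844 - 0.793x into the first: x(1 - 0.213·0.793) = 882 - 0.213·844.
So x* = 702/0.831 = 845, and then y* = 844 - 0.793·845 = 174.

x* ≈ 845, y* ≈ 174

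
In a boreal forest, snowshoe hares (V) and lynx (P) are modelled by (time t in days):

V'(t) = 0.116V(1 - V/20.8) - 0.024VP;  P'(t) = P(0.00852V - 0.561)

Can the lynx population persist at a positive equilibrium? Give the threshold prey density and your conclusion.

Threshold V = 65.8; K < 65.8, so no, the predator goes extinct.

The predator equation gives dP/dt > 0 only when V > 0.561/0.00852 = 65.8.
Without the predator, V → K = 20.8. Since 20.8 < 65.8, the predator cannot invade.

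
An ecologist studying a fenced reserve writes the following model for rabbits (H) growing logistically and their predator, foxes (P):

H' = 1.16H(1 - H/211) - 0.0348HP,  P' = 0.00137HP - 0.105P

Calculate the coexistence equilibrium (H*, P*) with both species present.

H* ≈ 76.6, P* ≈ 21.2

From dP/dt = 0 with P > 0: 0.00137H* = 0.105, so H* = 76.6.
Substitute into dH/dt = 0: 1.16(1 - 76.6/211) = 0.0348P*.
The bracket is 0.637, giving P* = 0.739/0.0348 = 21.2.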